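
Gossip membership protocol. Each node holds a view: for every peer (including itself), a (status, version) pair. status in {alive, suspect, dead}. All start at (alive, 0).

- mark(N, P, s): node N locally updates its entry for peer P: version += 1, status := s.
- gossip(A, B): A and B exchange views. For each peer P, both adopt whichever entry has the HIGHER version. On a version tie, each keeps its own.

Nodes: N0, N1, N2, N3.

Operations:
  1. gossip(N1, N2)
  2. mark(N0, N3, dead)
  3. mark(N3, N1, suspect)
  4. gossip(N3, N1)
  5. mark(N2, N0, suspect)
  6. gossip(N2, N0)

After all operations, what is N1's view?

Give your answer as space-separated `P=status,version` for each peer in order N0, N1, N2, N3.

Op 1: gossip N1<->N2 -> N1.N0=(alive,v0) N1.N1=(alive,v0) N1.N2=(alive,v0) N1.N3=(alive,v0) | N2.N0=(alive,v0) N2.N1=(alive,v0) N2.N2=(alive,v0) N2.N3=(alive,v0)
Op 2: N0 marks N3=dead -> (dead,v1)
Op 3: N3 marks N1=suspect -> (suspect,v1)
Op 4: gossip N3<->N1 -> N3.N0=(alive,v0) N3.N1=(suspect,v1) N3.N2=(alive,v0) N3.N3=(alive,v0) | N1.N0=(alive,v0) N1.N1=(suspect,v1) N1.N2=(alive,v0) N1.N3=(alive,v0)
Op 5: N2 marks N0=suspect -> (suspect,v1)
Op 6: gossip N2<->N0 -> N2.N0=(suspect,v1) N2.N1=(alive,v0) N2.N2=(alive,v0) N2.N3=(dead,v1) | N0.N0=(suspect,v1) N0.N1=(alive,v0) N0.N2=(alive,v0) N0.N3=(dead,v1)

Answer: N0=alive,0 N1=suspect,1 N2=alive,0 N3=alive,0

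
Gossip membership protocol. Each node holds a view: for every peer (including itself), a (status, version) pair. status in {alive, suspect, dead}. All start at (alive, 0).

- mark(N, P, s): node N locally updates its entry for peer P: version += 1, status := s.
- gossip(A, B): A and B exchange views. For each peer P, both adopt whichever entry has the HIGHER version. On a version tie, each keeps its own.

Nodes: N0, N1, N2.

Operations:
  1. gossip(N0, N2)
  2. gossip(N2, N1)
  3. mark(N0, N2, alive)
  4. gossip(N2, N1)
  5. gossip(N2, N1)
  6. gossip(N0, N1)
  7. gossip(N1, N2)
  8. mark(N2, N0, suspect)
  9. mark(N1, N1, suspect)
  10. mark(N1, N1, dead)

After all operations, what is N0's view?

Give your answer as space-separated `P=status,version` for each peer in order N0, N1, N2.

Answer: N0=alive,0 N1=alive,0 N2=alive,1

Derivation:
Op 1: gossip N0<->N2 -> N0.N0=(alive,v0) N0.N1=(alive,v0) N0.N2=(alive,v0) | N2.N0=(alive,v0) N2.N1=(alive,v0) N2.N2=(alive,v0)
Op 2: gossip N2<->N1 -> N2.N0=(alive,v0) N2.N1=(alive,v0) N2.N2=(alive,v0) | N1.N0=(alive,v0) N1.N1=(alive,v0) N1.N2=(alive,v0)
Op 3: N0 marks N2=alive -> (alive,v1)
Op 4: gossip N2<->N1 -> N2.N0=(alive,v0) N2.N1=(alive,v0) N2.N2=(alive,v0) | N1.N0=(alive,v0) N1.N1=(alive,v0) N1.N2=(alive,v0)
Op 5: gossip N2<->N1 -> N2.N0=(alive,v0) N2.N1=(alive,v0) N2.N2=(alive,v0) | N1.N0=(alive,v0) N1.N1=(alive,v0) N1.N2=(alive,v0)
Op 6: gossip N0<->N1 -> N0.N0=(alive,v0) N0.N1=(alive,v0) N0.N2=(alive,v1) | N1.N0=(alive,v0) N1.N1=(alive,v0) N1.N2=(alive,v1)
Op 7: gossip N1<->N2 -> N1.N0=(alive,v0) N1.N1=(alive,v0) N1.N2=(alive,v1) | N2.N0=(alive,v0) N2.N1=(alive,v0) N2.N2=(alive,v1)
Op 8: N2 marks N0=suspect -> (suspect,v1)
Op 9: N1 marks N1=suspect -> (suspect,v1)
Op 10: N1 marks N1=dead -> (dead,v2)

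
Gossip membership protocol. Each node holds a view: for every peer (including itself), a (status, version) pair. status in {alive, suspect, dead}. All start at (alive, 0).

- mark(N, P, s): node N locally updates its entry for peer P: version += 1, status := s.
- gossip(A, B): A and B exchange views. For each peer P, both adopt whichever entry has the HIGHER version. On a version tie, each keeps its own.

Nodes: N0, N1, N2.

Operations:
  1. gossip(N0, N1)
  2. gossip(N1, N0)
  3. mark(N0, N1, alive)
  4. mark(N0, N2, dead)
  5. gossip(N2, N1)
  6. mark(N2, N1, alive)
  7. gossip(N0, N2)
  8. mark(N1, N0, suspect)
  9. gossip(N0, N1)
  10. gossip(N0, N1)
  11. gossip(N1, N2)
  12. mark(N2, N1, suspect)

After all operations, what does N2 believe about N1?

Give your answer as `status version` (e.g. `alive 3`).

Answer: suspect 2

Derivation:
Op 1: gossip N0<->N1 -> N0.N0=(alive,v0) N0.N1=(alive,v0) N0.N2=(alive,v0) | N1.N0=(alive,v0) N1.N1=(alive,v0) N1.N2=(alive,v0)
Op 2: gossip N1<->N0 -> N1.N0=(alive,v0) N1.N1=(alive,v0) N1.N2=(alive,v0) | N0.N0=(alive,v0) N0.N1=(alive,v0) N0.N2=(alive,v0)
Op 3: N0 marks N1=alive -> (alive,v1)
Op 4: N0 marks N2=dead -> (dead,v1)
Op 5: gossip N2<->N1 -> N2.N0=(alive,v0) N2.N1=(alive,v0) N2.N2=(alive,v0) | N1.N0=(alive,v0) N1.N1=(alive,v0) N1.N2=(alive,v0)
Op 6: N2 marks N1=alive -> (alive,v1)
Op 7: gossip N0<->N2 -> N0.N0=(alive,v0) N0.N1=(alive,v1) N0.N2=(dead,v1) | N2.N0=(alive,v0) N2.N1=(alive,v1) N2.N2=(dead,v1)
Op 8: N1 marks N0=suspect -> (suspect,v1)
Op 9: gossip N0<->N1 -> N0.N0=(suspect,v1) N0.N1=(alive,v1) N0.N2=(dead,v1) | N1.N0=(suspect,v1) N1.N1=(alive,v1) N1.N2=(dead,v1)
Op 10: gossip N0<->N1 -> N0.N0=(suspect,v1) N0.N1=(alive,v1) N0.N2=(dead,v1) | N1.N0=(suspect,v1) N1.N1=(alive,v1) N1.N2=(dead,v1)
Op 11: gossip N1<->N2 -> N1.N0=(suspect,v1) N1.N1=(alive,v1) N1.N2=(dead,v1) | N2.N0=(suspect,v1) N2.N1=(alive,v1) N2.N2=(dead,v1)
Op 12: N2 marks N1=suspect -> (suspect,v2)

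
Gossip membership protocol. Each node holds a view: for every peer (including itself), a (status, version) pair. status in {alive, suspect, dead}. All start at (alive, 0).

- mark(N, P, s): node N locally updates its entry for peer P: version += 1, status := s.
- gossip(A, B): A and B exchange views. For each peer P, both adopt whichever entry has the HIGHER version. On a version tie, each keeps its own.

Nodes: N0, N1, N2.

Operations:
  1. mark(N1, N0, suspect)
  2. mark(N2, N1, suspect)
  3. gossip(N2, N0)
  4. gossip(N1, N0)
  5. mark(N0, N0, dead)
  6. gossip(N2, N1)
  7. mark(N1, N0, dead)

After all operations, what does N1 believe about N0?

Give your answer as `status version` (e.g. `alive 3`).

Op 1: N1 marks N0=suspect -> (suspect,v1)
Op 2: N2 marks N1=suspect -> (suspect,v1)
Op 3: gossip N2<->N0 -> N2.N0=(alive,v0) N2.N1=(suspect,v1) N2.N2=(alive,v0) | N0.N0=(alive,v0) N0.N1=(suspect,v1) N0.N2=(alive,v0)
Op 4: gossip N1<->N0 -> N1.N0=(suspect,v1) N1.N1=(suspect,v1) N1.N2=(alive,v0) | N0.N0=(suspect,v1) N0.N1=(suspect,v1) N0.N2=(alive,v0)
Op 5: N0 marks N0=dead -> (dead,v2)
Op 6: gossip N2<->N1 -> N2.N0=(suspect,v1) N2.N1=(suspect,v1) N2.N2=(alive,v0) | N1.N0=(suspect,v1) N1.N1=(suspect,v1) N1.N2=(alive,v0)
Op 7: N1 marks N0=dead -> (dead,v2)

Answer: dead 2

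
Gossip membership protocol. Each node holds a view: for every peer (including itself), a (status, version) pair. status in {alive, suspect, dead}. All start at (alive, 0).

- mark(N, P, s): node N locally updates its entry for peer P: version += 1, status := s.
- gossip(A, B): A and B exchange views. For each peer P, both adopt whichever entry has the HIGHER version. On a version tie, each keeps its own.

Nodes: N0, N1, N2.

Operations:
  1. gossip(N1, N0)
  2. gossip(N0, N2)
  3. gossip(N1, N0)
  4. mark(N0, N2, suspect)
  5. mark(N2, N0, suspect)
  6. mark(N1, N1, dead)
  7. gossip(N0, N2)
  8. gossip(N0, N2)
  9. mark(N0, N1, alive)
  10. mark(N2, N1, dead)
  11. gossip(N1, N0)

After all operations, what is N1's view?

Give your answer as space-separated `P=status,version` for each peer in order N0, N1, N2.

Answer: N0=suspect,1 N1=dead,1 N2=suspect,1

Derivation:
Op 1: gossip N1<->N0 -> N1.N0=(alive,v0) N1.N1=(alive,v0) N1.N2=(alive,v0) | N0.N0=(alive,v0) N0.N1=(alive,v0) N0.N2=(alive,v0)
Op 2: gossip N0<->N2 -> N0.N0=(alive,v0) N0.N1=(alive,v0) N0.N2=(alive,v0) | N2.N0=(alive,v0) N2.N1=(alive,v0) N2.N2=(alive,v0)
Op 3: gossip N1<->N0 -> N1.N0=(alive,v0) N1.N1=(alive,v0) N1.N2=(alive,v0) | N0.N0=(alive,v0) N0.N1=(alive,v0) N0.N2=(alive,v0)
Op 4: N0 marks N2=suspect -> (suspect,v1)
Op 5: N2 marks N0=suspect -> (suspect,v1)
Op 6: N1 marks N1=dead -> (dead,v1)
Op 7: gossip N0<->N2 -> N0.N0=(suspect,v1) N0.N1=(alive,v0) N0.N2=(suspect,v1) | N2.N0=(suspect,v1) N2.N1=(alive,v0) N2.N2=(suspect,v1)
Op 8: gossip N0<->N2 -> N0.N0=(suspect,v1) N0.N1=(alive,v0) N0.N2=(suspect,v1) | N2.N0=(suspect,v1) N2.N1=(alive,v0) N2.N2=(suspect,v1)
Op 9: N0 marks N1=alive -> (alive,v1)
Op 10: N2 marks N1=dead -> (dead,v1)
Op 11: gossip N1<->N0 -> N1.N0=(suspect,v1) N1.N1=(dead,v1) N1.N2=(suspect,v1) | N0.N0=(suspect,v1) N0.N1=(alive,v1) N0.N2=(suspect,v1)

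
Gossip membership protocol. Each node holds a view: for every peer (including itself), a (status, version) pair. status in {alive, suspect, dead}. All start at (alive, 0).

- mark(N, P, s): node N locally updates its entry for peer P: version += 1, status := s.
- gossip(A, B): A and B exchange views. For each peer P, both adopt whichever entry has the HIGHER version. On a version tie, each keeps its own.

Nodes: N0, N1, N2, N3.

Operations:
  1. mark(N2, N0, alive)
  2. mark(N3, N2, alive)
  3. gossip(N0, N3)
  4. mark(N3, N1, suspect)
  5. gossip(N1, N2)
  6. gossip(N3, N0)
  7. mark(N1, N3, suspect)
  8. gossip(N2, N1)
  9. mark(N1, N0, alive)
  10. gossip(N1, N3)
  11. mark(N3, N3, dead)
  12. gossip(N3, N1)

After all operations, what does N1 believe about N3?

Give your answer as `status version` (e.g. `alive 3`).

Answer: dead 2

Derivation:
Op 1: N2 marks N0=alive -> (alive,v1)
Op 2: N3 marks N2=alive -> (alive,v1)
Op 3: gossip N0<->N3 -> N0.N0=(alive,v0) N0.N1=(alive,v0) N0.N2=(alive,v1) N0.N3=(alive,v0) | N3.N0=(alive,v0) N3.N1=(alive,v0) N3.N2=(alive,v1) N3.N3=(alive,v0)
Op 4: N3 marks N1=suspect -> (suspect,v1)
Op 5: gossip N1<->N2 -> N1.N0=(alive,v1) N1.N1=(alive,v0) N1.N2=(alive,v0) N1.N3=(alive,v0) | N2.N0=(alive,v1) N2.N1=(alive,v0) N2.N2=(alive,v0) N2.N3=(alive,v0)
Op 6: gossip N3<->N0 -> N3.N0=(alive,v0) N3.N1=(suspect,v1) N3.N2=(alive,v1) N3.N3=(alive,v0) | N0.N0=(alive,v0) N0.N1=(suspect,v1) N0.N2=(alive,v1) N0.N3=(alive,v0)
Op 7: N1 marks N3=suspect -> (suspect,v1)
Op 8: gossip N2<->N1 -> N2.N0=(alive,v1) N2.N1=(alive,v0) N2.N2=(alive,v0) N2.N3=(suspect,v1) | N1.N0=(alive,v1) N1.N1=(alive,v0) N1.N2=(alive,v0) N1.N3=(suspect,v1)
Op 9: N1 marks N0=alive -> (alive,v2)
Op 10: gossip N1<->N3 -> N1.N0=(alive,v2) N1.N1=(suspect,v1) N1.N2=(alive,v1) N1.N3=(suspect,v1) | N3.N0=(alive,v2) N3.N1=(suspect,v1) N3.N2=(alive,v1) N3.N3=(suspect,v1)
Op 11: N3 marks N3=dead -> (dead,v2)
Op 12: gossip N3<->N1 -> N3.N0=(alive,v2) N3.N1=(suspect,v1) N3.N2=(alive,v1) N3.N3=(dead,v2) | N1.N0=(alive,v2) N1.N1=(suspect,v1) N1.N2=(alive,v1) N1.N3=(dead,v2)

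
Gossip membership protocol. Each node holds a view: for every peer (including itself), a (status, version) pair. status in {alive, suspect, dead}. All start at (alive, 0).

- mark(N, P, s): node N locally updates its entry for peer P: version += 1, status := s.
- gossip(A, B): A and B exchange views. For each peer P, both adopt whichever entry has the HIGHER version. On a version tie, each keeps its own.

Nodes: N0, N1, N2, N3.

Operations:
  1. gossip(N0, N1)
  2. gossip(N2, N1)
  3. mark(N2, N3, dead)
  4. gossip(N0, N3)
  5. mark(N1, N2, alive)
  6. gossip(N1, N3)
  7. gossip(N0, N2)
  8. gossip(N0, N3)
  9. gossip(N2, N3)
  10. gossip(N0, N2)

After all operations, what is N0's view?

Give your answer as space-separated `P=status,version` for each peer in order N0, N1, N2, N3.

Op 1: gossip N0<->N1 -> N0.N0=(alive,v0) N0.N1=(alive,v0) N0.N2=(alive,v0) N0.N3=(alive,v0) | N1.N0=(alive,v0) N1.N1=(alive,v0) N1.N2=(alive,v0) N1.N3=(alive,v0)
Op 2: gossip N2<->N1 -> N2.N0=(alive,v0) N2.N1=(alive,v0) N2.N2=(alive,v0) N2.N3=(alive,v0) | N1.N0=(alive,v0) N1.N1=(alive,v0) N1.N2=(alive,v0) N1.N3=(alive,v0)
Op 3: N2 marks N3=dead -> (dead,v1)
Op 4: gossip N0<->N3 -> N0.N0=(alive,v0) N0.N1=(alive,v0) N0.N2=(alive,v0) N0.N3=(alive,v0) | N3.N0=(alive,v0) N3.N1=(alive,v0) N3.N2=(alive,v0) N3.N3=(alive,v0)
Op 5: N1 marks N2=alive -> (alive,v1)
Op 6: gossip N1<->N3 -> N1.N0=(alive,v0) N1.N1=(alive,v0) N1.N2=(alive,v1) N1.N3=(alive,v0) | N3.N0=(alive,v0) N3.N1=(alive,v0) N3.N2=(alive,v1) N3.N3=(alive,v0)
Op 7: gossip N0<->N2 -> N0.N0=(alive,v0) N0.N1=(alive,v0) N0.N2=(alive,v0) N0.N3=(dead,v1) | N2.N0=(alive,v0) N2.N1=(alive,v0) N2.N2=(alive,v0) N2.N3=(dead,v1)
Op 8: gossip N0<->N3 -> N0.N0=(alive,v0) N0.N1=(alive,v0) N0.N2=(alive,v1) N0.N3=(dead,v1) | N3.N0=(alive,v0) N3.N1=(alive,v0) N3.N2=(alive,v1) N3.N3=(dead,v1)
Op 9: gossip N2<->N3 -> N2.N0=(alive,v0) N2.N1=(alive,v0) N2.N2=(alive,v1) N2.N3=(dead,v1) | N3.N0=(alive,v0) N3.N1=(alive,v0) N3.N2=(alive,v1) N3.N3=(dead,v1)
Op 10: gossip N0<->N2 -> N0.N0=(alive,v0) N0.N1=(alive,v0) N0.N2=(alive,v1) N0.N3=(dead,v1) | N2.N0=(alive,v0) N2.N1=(alive,v0) N2.N2=(alive,v1) N2.N3=(dead,v1)

Answer: N0=alive,0 N1=alive,0 N2=alive,1 N3=dead,1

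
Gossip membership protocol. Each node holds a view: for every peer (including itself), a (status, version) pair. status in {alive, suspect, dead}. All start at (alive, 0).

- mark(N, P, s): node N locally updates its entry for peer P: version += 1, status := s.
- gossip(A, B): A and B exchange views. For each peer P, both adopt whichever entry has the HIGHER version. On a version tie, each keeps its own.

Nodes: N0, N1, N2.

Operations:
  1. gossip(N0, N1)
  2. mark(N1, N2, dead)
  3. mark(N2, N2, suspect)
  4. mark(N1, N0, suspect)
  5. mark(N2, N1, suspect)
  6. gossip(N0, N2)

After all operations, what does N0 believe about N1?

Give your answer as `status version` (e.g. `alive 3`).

Op 1: gossip N0<->N1 -> N0.N0=(alive,v0) N0.N1=(alive,v0) N0.N2=(alive,v0) | N1.N0=(alive,v0) N1.N1=(alive,v0) N1.N2=(alive,v0)
Op 2: N1 marks N2=dead -> (dead,v1)
Op 3: N2 marks N2=suspect -> (suspect,v1)
Op 4: N1 marks N0=suspect -> (suspect,v1)
Op 5: N2 marks N1=suspect -> (suspect,v1)
Op 6: gossip N0<->N2 -> N0.N0=(alive,v0) N0.N1=(suspect,v1) N0.N2=(suspect,v1) | N2.N0=(alive,v0) N2.N1=(suspect,v1) N2.N2=(suspect,v1)

Answer: suspect 1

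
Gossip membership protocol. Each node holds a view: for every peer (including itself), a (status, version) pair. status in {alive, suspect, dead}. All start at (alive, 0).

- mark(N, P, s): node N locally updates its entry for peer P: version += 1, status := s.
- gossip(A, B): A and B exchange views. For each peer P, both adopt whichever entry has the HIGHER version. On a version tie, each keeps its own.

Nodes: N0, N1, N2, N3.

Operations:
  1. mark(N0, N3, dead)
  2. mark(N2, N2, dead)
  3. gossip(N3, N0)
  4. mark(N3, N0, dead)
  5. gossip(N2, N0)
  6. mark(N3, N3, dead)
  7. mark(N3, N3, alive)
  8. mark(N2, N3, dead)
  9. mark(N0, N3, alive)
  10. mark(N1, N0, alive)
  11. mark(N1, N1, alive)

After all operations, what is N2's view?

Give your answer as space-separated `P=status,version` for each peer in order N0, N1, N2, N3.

Op 1: N0 marks N3=dead -> (dead,v1)
Op 2: N2 marks N2=dead -> (dead,v1)
Op 3: gossip N3<->N0 -> N3.N0=(alive,v0) N3.N1=(alive,v0) N3.N2=(alive,v0) N3.N3=(dead,v1) | N0.N0=(alive,v0) N0.N1=(alive,v0) N0.N2=(alive,v0) N0.N3=(dead,v1)
Op 4: N3 marks N0=dead -> (dead,v1)
Op 5: gossip N2<->N0 -> N2.N0=(alive,v0) N2.N1=(alive,v0) N2.N2=(dead,v1) N2.N3=(dead,v1) | N0.N0=(alive,v0) N0.N1=(alive,v0) N0.N2=(dead,v1) N0.N3=(dead,v1)
Op 6: N3 marks N3=dead -> (dead,v2)
Op 7: N3 marks N3=alive -> (alive,v3)
Op 8: N2 marks N3=dead -> (dead,v2)
Op 9: N0 marks N3=alive -> (alive,v2)
Op 10: N1 marks N0=alive -> (alive,v1)
Op 11: N1 marks N1=alive -> (alive,v1)

Answer: N0=alive,0 N1=alive,0 N2=dead,1 N3=dead,2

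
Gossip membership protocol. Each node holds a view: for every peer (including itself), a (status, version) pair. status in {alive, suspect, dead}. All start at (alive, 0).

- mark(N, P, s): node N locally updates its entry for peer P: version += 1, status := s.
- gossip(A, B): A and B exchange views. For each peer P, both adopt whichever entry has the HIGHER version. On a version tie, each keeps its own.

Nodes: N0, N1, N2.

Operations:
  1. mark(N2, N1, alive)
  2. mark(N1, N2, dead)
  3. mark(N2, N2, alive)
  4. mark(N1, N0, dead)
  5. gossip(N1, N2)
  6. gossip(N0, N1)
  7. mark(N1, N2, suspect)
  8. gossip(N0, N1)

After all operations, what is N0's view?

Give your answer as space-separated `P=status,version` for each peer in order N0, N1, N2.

Op 1: N2 marks N1=alive -> (alive,v1)
Op 2: N1 marks N2=dead -> (dead,v1)
Op 3: N2 marks N2=alive -> (alive,v1)
Op 4: N1 marks N0=dead -> (dead,v1)
Op 5: gossip N1<->N2 -> N1.N0=(dead,v1) N1.N1=(alive,v1) N1.N2=(dead,v1) | N2.N0=(dead,v1) N2.N1=(alive,v1) N2.N2=(alive,v1)
Op 6: gossip N0<->N1 -> N0.N0=(dead,v1) N0.N1=(alive,v1) N0.N2=(dead,v1) | N1.N0=(dead,v1) N1.N1=(alive,v1) N1.N2=(dead,v1)
Op 7: N1 marks N2=suspect -> (suspect,v2)
Op 8: gossip N0<->N1 -> N0.N0=(dead,v1) N0.N1=(alive,v1) N0.N2=(suspect,v2) | N1.N0=(dead,v1) N1.N1=(alive,v1) N1.N2=(suspect,v2)

Answer: N0=dead,1 N1=alive,1 N2=suspect,2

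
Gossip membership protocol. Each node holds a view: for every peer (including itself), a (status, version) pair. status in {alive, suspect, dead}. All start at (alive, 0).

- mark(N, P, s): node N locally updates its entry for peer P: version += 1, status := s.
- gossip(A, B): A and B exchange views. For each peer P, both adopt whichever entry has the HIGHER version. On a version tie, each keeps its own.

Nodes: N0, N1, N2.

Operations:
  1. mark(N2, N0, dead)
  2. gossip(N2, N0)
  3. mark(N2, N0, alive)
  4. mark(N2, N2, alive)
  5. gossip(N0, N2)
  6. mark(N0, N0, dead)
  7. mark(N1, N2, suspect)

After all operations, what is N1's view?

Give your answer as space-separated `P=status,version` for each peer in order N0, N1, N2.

Op 1: N2 marks N0=dead -> (dead,v1)
Op 2: gossip N2<->N0 -> N2.N0=(dead,v1) N2.N1=(alive,v0) N2.N2=(alive,v0) | N0.N0=(dead,v1) N0.N1=(alive,v0) N0.N2=(alive,v0)
Op 3: N2 marks N0=alive -> (alive,v2)
Op 4: N2 marks N2=alive -> (alive,v1)
Op 5: gossip N0<->N2 -> N0.N0=(alive,v2) N0.N1=(alive,v0) N0.N2=(alive,v1) | N2.N0=(alive,v2) N2.N1=(alive,v0) N2.N2=(alive,v1)
Op 6: N0 marks N0=dead -> (dead,v3)
Op 7: N1 marks N2=suspect -> (suspect,v1)

Answer: N0=alive,0 N1=alive,0 N2=suspect,1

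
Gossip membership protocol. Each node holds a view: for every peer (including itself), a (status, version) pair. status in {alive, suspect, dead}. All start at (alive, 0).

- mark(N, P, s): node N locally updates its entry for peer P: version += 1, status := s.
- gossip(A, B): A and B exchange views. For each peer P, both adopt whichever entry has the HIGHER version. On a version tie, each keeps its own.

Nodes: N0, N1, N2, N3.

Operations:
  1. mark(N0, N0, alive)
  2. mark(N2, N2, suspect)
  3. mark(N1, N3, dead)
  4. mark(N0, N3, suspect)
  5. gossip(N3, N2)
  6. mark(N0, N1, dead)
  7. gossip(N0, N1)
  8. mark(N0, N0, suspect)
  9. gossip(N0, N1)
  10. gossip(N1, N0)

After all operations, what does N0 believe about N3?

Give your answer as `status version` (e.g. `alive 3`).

Op 1: N0 marks N0=alive -> (alive,v1)
Op 2: N2 marks N2=suspect -> (suspect,v1)
Op 3: N1 marks N3=dead -> (dead,v1)
Op 4: N0 marks N3=suspect -> (suspect,v1)
Op 5: gossip N3<->N2 -> N3.N0=(alive,v0) N3.N1=(alive,v0) N3.N2=(suspect,v1) N3.N3=(alive,v0) | N2.N0=(alive,v0) N2.N1=(alive,v0) N2.N2=(suspect,v1) N2.N3=(alive,v0)
Op 6: N0 marks N1=dead -> (dead,v1)
Op 7: gossip N0<->N1 -> N0.N0=(alive,v1) N0.N1=(dead,v1) N0.N2=(alive,v0) N0.N3=(suspect,v1) | N1.N0=(alive,v1) N1.N1=(dead,v1) N1.N2=(alive,v0) N1.N3=(dead,v1)
Op 8: N0 marks N0=suspect -> (suspect,v2)
Op 9: gossip N0<->N1 -> N0.N0=(suspect,v2) N0.N1=(dead,v1) N0.N2=(alive,v0) N0.N3=(suspect,v1) | N1.N0=(suspect,v2) N1.N1=(dead,v1) N1.N2=(alive,v0) N1.N3=(dead,v1)
Op 10: gossip N1<->N0 -> N1.N0=(suspect,v2) N1.N1=(dead,v1) N1.N2=(alive,v0) N1.N3=(dead,v1) | N0.N0=(suspect,v2) N0.N1=(dead,v1) N0.N2=(alive,v0) N0.N3=(suspect,v1)

Answer: suspect 1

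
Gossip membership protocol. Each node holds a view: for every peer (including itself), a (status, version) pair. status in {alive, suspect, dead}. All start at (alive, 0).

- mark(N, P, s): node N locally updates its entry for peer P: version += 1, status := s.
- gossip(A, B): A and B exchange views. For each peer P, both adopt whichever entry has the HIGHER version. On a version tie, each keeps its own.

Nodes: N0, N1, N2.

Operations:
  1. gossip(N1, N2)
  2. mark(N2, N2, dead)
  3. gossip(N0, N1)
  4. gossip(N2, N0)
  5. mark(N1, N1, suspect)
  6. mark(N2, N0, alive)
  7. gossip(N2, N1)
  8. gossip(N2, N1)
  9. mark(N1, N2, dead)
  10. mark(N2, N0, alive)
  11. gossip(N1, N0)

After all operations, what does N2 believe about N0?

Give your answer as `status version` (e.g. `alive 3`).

Answer: alive 2

Derivation:
Op 1: gossip N1<->N2 -> N1.N0=(alive,v0) N1.N1=(alive,v0) N1.N2=(alive,v0) | N2.N0=(alive,v0) N2.N1=(alive,v0) N2.N2=(alive,v0)
Op 2: N2 marks N2=dead -> (dead,v1)
Op 3: gossip N0<->N1 -> N0.N0=(alive,v0) N0.N1=(alive,v0) N0.N2=(alive,v0) | N1.N0=(alive,v0) N1.N1=(alive,v0) N1.N2=(alive,v0)
Op 4: gossip N2<->N0 -> N2.N0=(alive,v0) N2.N1=(alive,v0) N2.N2=(dead,v1) | N0.N0=(alive,v0) N0.N1=(alive,v0) N0.N2=(dead,v1)
Op 5: N1 marks N1=suspect -> (suspect,v1)
Op 6: N2 marks N0=alive -> (alive,v1)
Op 7: gossip N2<->N1 -> N2.N0=(alive,v1) N2.N1=(suspect,v1) N2.N2=(dead,v1) | N1.N0=(alive,v1) N1.N1=(suspect,v1) N1.N2=(dead,v1)
Op 8: gossip N2<->N1 -> N2.N0=(alive,v1) N2.N1=(suspect,v1) N2.N2=(dead,v1) | N1.N0=(alive,v1) N1.N1=(suspect,v1) N1.N2=(dead,v1)
Op 9: N1 marks N2=dead -> (dead,v2)
Op 10: N2 marks N0=alive -> (alive,v2)
Op 11: gossip N1<->N0 -> N1.N0=(alive,v1) N1.N1=(suspect,v1) N1.N2=(dead,v2) | N0.N0=(alive,v1) N0.N1=(suspect,v1) N0.N2=(dead,v2)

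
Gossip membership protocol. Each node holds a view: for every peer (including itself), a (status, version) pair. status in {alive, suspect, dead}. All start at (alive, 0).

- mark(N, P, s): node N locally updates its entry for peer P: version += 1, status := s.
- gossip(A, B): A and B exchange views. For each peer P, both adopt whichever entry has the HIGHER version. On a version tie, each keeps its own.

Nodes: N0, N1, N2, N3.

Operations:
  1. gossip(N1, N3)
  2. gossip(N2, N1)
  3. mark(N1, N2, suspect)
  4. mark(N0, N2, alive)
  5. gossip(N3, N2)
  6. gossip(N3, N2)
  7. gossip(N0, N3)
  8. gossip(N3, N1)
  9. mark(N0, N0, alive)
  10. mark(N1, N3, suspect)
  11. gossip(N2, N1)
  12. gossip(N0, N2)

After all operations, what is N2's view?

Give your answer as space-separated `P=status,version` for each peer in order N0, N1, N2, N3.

Op 1: gossip N1<->N3 -> N1.N0=(alive,v0) N1.N1=(alive,v0) N1.N2=(alive,v0) N1.N3=(alive,v0) | N3.N0=(alive,v0) N3.N1=(alive,v0) N3.N2=(alive,v0) N3.N3=(alive,v0)
Op 2: gossip N2<->N1 -> N2.N0=(alive,v0) N2.N1=(alive,v0) N2.N2=(alive,v0) N2.N3=(alive,v0) | N1.N0=(alive,v0) N1.N1=(alive,v0) N1.N2=(alive,v0) N1.N3=(alive,v0)
Op 3: N1 marks N2=suspect -> (suspect,v1)
Op 4: N0 marks N2=alive -> (alive,v1)
Op 5: gossip N3<->N2 -> N3.N0=(alive,v0) N3.N1=(alive,v0) N3.N2=(alive,v0) N3.N3=(alive,v0) | N2.N0=(alive,v0) N2.N1=(alive,v0) N2.N2=(alive,v0) N2.N3=(alive,v0)
Op 6: gossip N3<->N2 -> N3.N0=(alive,v0) N3.N1=(alive,v0) N3.N2=(alive,v0) N3.N3=(alive,v0) | N2.N0=(alive,v0) N2.N1=(alive,v0) N2.N2=(alive,v0) N2.N3=(alive,v0)
Op 7: gossip N0<->N3 -> N0.N0=(alive,v0) N0.N1=(alive,v0) N0.N2=(alive,v1) N0.N3=(alive,v0) | N3.N0=(alive,v0) N3.N1=(alive,v0) N3.N2=(alive,v1) N3.N3=(alive,v0)
Op 8: gossip N3<->N1 -> N3.N0=(alive,v0) N3.N1=(alive,v0) N3.N2=(alive,v1) N3.N3=(alive,v0) | N1.N0=(alive,v0) N1.N1=(alive,v0) N1.N2=(suspect,v1) N1.N3=(alive,v0)
Op 9: N0 marks N0=alive -> (alive,v1)
Op 10: N1 marks N3=suspect -> (suspect,v1)
Op 11: gossip N2<->N1 -> N2.N0=(alive,v0) N2.N1=(alive,v0) N2.N2=(suspect,v1) N2.N3=(suspect,v1) | N1.N0=(alive,v0) N1.N1=(alive,v0) N1.N2=(suspect,v1) N1.N3=(suspect,v1)
Op 12: gossip N0<->N2 -> N0.N0=(alive,v1) N0.N1=(alive,v0) N0.N2=(alive,v1) N0.N3=(suspect,v1) | N2.N0=(alive,v1) N2.N1=(alive,v0) N2.N2=(suspect,v1) N2.N3=(suspect,v1)

Answer: N0=alive,1 N1=alive,0 N2=suspect,1 N3=suspect,1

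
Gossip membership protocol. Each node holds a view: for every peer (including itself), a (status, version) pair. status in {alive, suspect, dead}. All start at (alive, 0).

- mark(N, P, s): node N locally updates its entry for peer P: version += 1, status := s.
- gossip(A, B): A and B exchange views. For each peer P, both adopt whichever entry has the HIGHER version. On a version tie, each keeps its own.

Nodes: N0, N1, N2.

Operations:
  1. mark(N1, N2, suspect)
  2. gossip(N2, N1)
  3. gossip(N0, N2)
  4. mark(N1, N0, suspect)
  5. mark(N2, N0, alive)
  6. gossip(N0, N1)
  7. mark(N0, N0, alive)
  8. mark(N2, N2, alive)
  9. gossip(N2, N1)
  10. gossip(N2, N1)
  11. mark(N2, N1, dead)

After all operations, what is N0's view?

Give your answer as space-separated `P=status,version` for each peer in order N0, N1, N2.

Answer: N0=alive,2 N1=alive,0 N2=suspect,1

Derivation:
Op 1: N1 marks N2=suspect -> (suspect,v1)
Op 2: gossip N2<->N1 -> N2.N0=(alive,v0) N2.N1=(alive,v0) N2.N2=(suspect,v1) | N1.N0=(alive,v0) N1.N1=(alive,v0) N1.N2=(suspect,v1)
Op 3: gossip N0<->N2 -> N0.N0=(alive,v0) N0.N1=(alive,v0) N0.N2=(suspect,v1) | N2.N0=(alive,v0) N2.N1=(alive,v0) N2.N2=(suspect,v1)
Op 4: N1 marks N0=suspect -> (suspect,v1)
Op 5: N2 marks N0=alive -> (alive,v1)
Op 6: gossip N0<->N1 -> N0.N0=(suspect,v1) N0.N1=(alive,v0) N0.N2=(suspect,v1) | N1.N0=(suspect,v1) N1.N1=(alive,v0) N1.N2=(suspect,v1)
Op 7: N0 marks N0=alive -> (alive,v2)
Op 8: N2 marks N2=alive -> (alive,v2)
Op 9: gossip N2<->N1 -> N2.N0=(alive,v1) N2.N1=(alive,v0) N2.N2=(alive,v2) | N1.N0=(suspect,v1) N1.N1=(alive,v0) N1.N2=(alive,v2)
Op 10: gossip N2<->N1 -> N2.N0=(alive,v1) N2.N1=(alive,v0) N2.N2=(alive,v2) | N1.N0=(suspect,v1) N1.N1=(alive,v0) N1.N2=(alive,v2)
Op 11: N2 marks N1=dead -> (dead,v1)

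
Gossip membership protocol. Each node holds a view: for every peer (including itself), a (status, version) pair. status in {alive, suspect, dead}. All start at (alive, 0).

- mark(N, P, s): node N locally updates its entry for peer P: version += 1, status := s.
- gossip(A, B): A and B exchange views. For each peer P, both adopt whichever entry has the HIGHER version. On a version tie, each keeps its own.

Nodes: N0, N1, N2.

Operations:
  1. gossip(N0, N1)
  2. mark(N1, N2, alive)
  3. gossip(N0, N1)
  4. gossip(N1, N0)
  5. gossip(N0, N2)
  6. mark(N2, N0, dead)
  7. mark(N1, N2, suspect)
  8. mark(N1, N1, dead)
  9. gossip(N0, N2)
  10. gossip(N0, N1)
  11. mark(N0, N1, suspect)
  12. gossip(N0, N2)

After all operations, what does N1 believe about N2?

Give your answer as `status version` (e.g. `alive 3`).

Op 1: gossip N0<->N1 -> N0.N0=(alive,v0) N0.N1=(alive,v0) N0.N2=(alive,v0) | N1.N0=(alive,v0) N1.N1=(alive,v0) N1.N2=(alive,v0)
Op 2: N1 marks N2=alive -> (alive,v1)
Op 3: gossip N0<->N1 -> N0.N0=(alive,v0) N0.N1=(alive,v0) N0.N2=(alive,v1) | N1.N0=(alive,v0) N1.N1=(alive,v0) N1.N2=(alive,v1)
Op 4: gossip N1<->N0 -> N1.N0=(alive,v0) N1.N1=(alive,v0) N1.N2=(alive,v1) | N0.N0=(alive,v0) N0.N1=(alive,v0) N0.N2=(alive,v1)
Op 5: gossip N0<->N2 -> N0.N0=(alive,v0) N0.N1=(alive,v0) N0.N2=(alive,v1) | N2.N0=(alive,v0) N2.N1=(alive,v0) N2.N2=(alive,v1)
Op 6: N2 marks N0=dead -> (dead,v1)
Op 7: N1 marks N2=suspect -> (suspect,v2)
Op 8: N1 marks N1=dead -> (dead,v1)
Op 9: gossip N0<->N2 -> N0.N0=(dead,v1) N0.N1=(alive,v0) N0.N2=(alive,v1) | N2.N0=(dead,v1) N2.N1=(alive,v0) N2.N2=(alive,v1)
Op 10: gossip N0<->N1 -> N0.N0=(dead,v1) N0.N1=(dead,v1) N0.N2=(suspect,v2) | N1.N0=(dead,v1) N1.N1=(dead,v1) N1.N2=(suspect,v2)
Op 11: N0 marks N1=suspect -> (suspect,v2)
Op 12: gossip N0<->N2 -> N0.N0=(dead,v1) N0.N1=(suspect,v2) N0.N2=(suspect,v2) | N2.N0=(dead,v1) N2.N1=(suspect,v2) N2.N2=(suspect,v2)

Answer: suspect 2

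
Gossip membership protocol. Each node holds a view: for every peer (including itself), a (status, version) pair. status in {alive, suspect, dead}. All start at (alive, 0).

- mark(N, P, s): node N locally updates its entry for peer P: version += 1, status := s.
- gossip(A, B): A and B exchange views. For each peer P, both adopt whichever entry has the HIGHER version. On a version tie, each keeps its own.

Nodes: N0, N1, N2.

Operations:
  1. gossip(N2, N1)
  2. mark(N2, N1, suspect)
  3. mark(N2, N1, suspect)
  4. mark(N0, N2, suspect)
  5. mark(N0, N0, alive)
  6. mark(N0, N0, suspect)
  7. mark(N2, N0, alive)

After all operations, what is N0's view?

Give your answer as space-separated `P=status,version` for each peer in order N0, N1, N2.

Answer: N0=suspect,2 N1=alive,0 N2=suspect,1

Derivation:
Op 1: gossip N2<->N1 -> N2.N0=(alive,v0) N2.N1=(alive,v0) N2.N2=(alive,v0) | N1.N0=(alive,v0) N1.N1=(alive,v0) N1.N2=(alive,v0)
Op 2: N2 marks N1=suspect -> (suspect,v1)
Op 3: N2 marks N1=suspect -> (suspect,v2)
Op 4: N0 marks N2=suspect -> (suspect,v1)
Op 5: N0 marks N0=alive -> (alive,v1)
Op 6: N0 marks N0=suspect -> (suspect,v2)
Op 7: N2 marks N0=alive -> (alive,v1)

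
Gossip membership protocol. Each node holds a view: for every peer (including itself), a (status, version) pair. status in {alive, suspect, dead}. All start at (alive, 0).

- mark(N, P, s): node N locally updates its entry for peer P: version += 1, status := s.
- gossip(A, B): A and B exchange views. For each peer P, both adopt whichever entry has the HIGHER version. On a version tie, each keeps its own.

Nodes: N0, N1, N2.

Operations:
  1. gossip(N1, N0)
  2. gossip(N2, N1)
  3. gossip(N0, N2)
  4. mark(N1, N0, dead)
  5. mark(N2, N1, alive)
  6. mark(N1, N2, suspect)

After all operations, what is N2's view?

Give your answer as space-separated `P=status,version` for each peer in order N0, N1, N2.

Answer: N0=alive,0 N1=alive,1 N2=alive,0

Derivation:
Op 1: gossip N1<->N0 -> N1.N0=(alive,v0) N1.N1=(alive,v0) N1.N2=(alive,v0) | N0.N0=(alive,v0) N0.N1=(alive,v0) N0.N2=(alive,v0)
Op 2: gossip N2<->N1 -> N2.N0=(alive,v0) N2.N1=(alive,v0) N2.N2=(alive,v0) | N1.N0=(alive,v0) N1.N1=(alive,v0) N1.N2=(alive,v0)
Op 3: gossip N0<->N2 -> N0.N0=(alive,v0) N0.N1=(alive,v0) N0.N2=(alive,v0) | N2.N0=(alive,v0) N2.N1=(alive,v0) N2.N2=(alive,v0)
Op 4: N1 marks N0=dead -> (dead,v1)
Op 5: N2 marks N1=alive -> (alive,v1)
Op 6: N1 marks N2=suspect -> (suspect,v1)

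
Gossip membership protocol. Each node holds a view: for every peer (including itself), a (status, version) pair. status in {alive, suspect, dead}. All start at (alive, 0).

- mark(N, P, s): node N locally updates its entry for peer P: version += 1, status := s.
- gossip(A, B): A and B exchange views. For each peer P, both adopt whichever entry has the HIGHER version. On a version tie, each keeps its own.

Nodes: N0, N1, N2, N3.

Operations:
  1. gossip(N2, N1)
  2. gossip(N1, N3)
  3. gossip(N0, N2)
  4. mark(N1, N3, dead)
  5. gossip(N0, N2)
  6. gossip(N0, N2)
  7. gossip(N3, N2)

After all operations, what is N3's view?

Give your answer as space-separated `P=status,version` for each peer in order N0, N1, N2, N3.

Op 1: gossip N2<->N1 -> N2.N0=(alive,v0) N2.N1=(alive,v0) N2.N2=(alive,v0) N2.N3=(alive,v0) | N1.N0=(alive,v0) N1.N1=(alive,v0) N1.N2=(alive,v0) N1.N3=(alive,v0)
Op 2: gossip N1<->N3 -> N1.N0=(alive,v0) N1.N1=(alive,v0) N1.N2=(alive,v0) N1.N3=(alive,v0) | N3.N0=(alive,v0) N3.N1=(alive,v0) N3.N2=(alive,v0) N3.N3=(alive,v0)
Op 3: gossip N0<->N2 -> N0.N0=(alive,v0) N0.N1=(alive,v0) N0.N2=(alive,v0) N0.N3=(alive,v0) | N2.N0=(alive,v0) N2.N1=(alive,v0) N2.N2=(alive,v0) N2.N3=(alive,v0)
Op 4: N1 marks N3=dead -> (dead,v1)
Op 5: gossip N0<->N2 -> N0.N0=(alive,v0) N0.N1=(alive,v0) N0.N2=(alive,v0) N0.N3=(alive,v0) | N2.N0=(alive,v0) N2.N1=(alive,v0) N2.N2=(alive,v0) N2.N3=(alive,v0)
Op 6: gossip N0<->N2 -> N0.N0=(alive,v0) N0.N1=(alive,v0) N0.N2=(alive,v0) N0.N3=(alive,v0) | N2.N0=(alive,v0) N2.N1=(alive,v0) N2.N2=(alive,v0) N2.N3=(alive,v0)
Op 7: gossip N3<->N2 -> N3.N0=(alive,v0) N3.N1=(alive,v0) N3.N2=(alive,v0) N3.N3=(alive,v0) | N2.N0=(alive,v0) N2.N1=(alive,v0) N2.N2=(alive,v0) N2.N3=(alive,v0)

Answer: N0=alive,0 N1=alive,0 N2=alive,0 N3=alive,0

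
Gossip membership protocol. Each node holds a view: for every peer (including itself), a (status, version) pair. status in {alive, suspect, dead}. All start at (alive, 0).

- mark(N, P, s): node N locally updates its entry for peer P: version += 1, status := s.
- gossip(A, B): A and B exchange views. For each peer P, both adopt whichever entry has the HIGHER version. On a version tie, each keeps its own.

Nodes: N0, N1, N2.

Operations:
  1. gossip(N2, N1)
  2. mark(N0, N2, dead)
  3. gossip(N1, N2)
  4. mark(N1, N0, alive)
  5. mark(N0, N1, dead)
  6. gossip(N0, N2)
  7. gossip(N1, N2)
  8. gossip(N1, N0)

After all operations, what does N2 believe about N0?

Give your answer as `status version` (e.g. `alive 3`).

Answer: alive 1

Derivation:
Op 1: gossip N2<->N1 -> N2.N0=(alive,v0) N2.N1=(alive,v0) N2.N2=(alive,v0) | N1.N0=(alive,v0) N1.N1=(alive,v0) N1.N2=(alive,v0)
Op 2: N0 marks N2=dead -> (dead,v1)
Op 3: gossip N1<->N2 -> N1.N0=(alive,v0) N1.N1=(alive,v0) N1.N2=(alive,v0) | N2.N0=(alive,v0) N2.N1=(alive,v0) N2.N2=(alive,v0)
Op 4: N1 marks N0=alive -> (alive,v1)
Op 5: N0 marks N1=dead -> (dead,v1)
Op 6: gossip N0<->N2 -> N0.N0=(alive,v0) N0.N1=(dead,v1) N0.N2=(dead,v1) | N2.N0=(alive,v0) N2.N1=(dead,v1) N2.N2=(dead,v1)
Op 7: gossip N1<->N2 -> N1.N0=(alive,v1) N1.N1=(dead,v1) N1.N2=(dead,v1) | N2.N0=(alive,v1) N2.N1=(dead,v1) N2.N2=(dead,v1)
Op 8: gossip N1<->N0 -> N1.N0=(alive,v1) N1.N1=(dead,v1) N1.N2=(dead,v1) | N0.N0=(alive,v1) N0.N1=(dead,v1) N0.N2=(dead,v1)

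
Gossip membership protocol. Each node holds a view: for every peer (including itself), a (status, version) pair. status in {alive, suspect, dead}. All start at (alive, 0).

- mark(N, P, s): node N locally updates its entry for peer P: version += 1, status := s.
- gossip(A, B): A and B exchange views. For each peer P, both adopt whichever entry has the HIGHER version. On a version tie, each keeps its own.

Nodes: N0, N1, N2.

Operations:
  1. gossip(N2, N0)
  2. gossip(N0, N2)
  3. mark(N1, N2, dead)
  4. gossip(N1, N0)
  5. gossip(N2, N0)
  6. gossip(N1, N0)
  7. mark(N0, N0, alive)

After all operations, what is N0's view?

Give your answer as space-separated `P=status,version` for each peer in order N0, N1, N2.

Op 1: gossip N2<->N0 -> N2.N0=(alive,v0) N2.N1=(alive,v0) N2.N2=(alive,v0) | N0.N0=(alive,v0) N0.N1=(alive,v0) N0.N2=(alive,v0)
Op 2: gossip N0<->N2 -> N0.N0=(alive,v0) N0.N1=(alive,v0) N0.N2=(alive,v0) | N2.N0=(alive,v0) N2.N1=(alive,v0) N2.N2=(alive,v0)
Op 3: N1 marks N2=dead -> (dead,v1)
Op 4: gossip N1<->N0 -> N1.N0=(alive,v0) N1.N1=(alive,v0) N1.N2=(dead,v1) | N0.N0=(alive,v0) N0.N1=(alive,v0) N0.N2=(dead,v1)
Op 5: gossip N2<->N0 -> N2.N0=(alive,v0) N2.N1=(alive,v0) N2.N2=(dead,v1) | N0.N0=(alive,v0) N0.N1=(alive,v0) N0.N2=(dead,v1)
Op 6: gossip N1<->N0 -> N1.N0=(alive,v0) N1.N1=(alive,v0) N1.N2=(dead,v1) | N0.N0=(alive,v0) N0.N1=(alive,v0) N0.N2=(dead,v1)
Op 7: N0 marks N0=alive -> (alive,v1)

Answer: N0=alive,1 N1=alive,0 N2=dead,1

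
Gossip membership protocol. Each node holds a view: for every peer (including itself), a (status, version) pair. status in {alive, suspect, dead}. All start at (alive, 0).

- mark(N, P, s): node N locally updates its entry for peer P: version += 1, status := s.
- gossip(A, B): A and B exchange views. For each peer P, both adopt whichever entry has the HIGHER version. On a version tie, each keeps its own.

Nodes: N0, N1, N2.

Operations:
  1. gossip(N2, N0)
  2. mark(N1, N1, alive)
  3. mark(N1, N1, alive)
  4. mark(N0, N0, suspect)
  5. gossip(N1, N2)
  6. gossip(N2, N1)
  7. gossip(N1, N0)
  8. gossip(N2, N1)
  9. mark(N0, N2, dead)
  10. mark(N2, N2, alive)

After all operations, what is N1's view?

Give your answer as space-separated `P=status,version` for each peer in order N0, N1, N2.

Answer: N0=suspect,1 N1=alive,2 N2=alive,0

Derivation:
Op 1: gossip N2<->N0 -> N2.N0=(alive,v0) N2.N1=(alive,v0) N2.N2=(alive,v0) | N0.N0=(alive,v0) N0.N1=(alive,v0) N0.N2=(alive,v0)
Op 2: N1 marks N1=alive -> (alive,v1)
Op 3: N1 marks N1=alive -> (alive,v2)
Op 4: N0 marks N0=suspect -> (suspect,v1)
Op 5: gossip N1<->N2 -> N1.N0=(alive,v0) N1.N1=(alive,v2) N1.N2=(alive,v0) | N2.N0=(alive,v0) N2.N1=(alive,v2) N2.N2=(alive,v0)
Op 6: gossip N2<->N1 -> N2.N0=(alive,v0) N2.N1=(alive,v2) N2.N2=(alive,v0) | N1.N0=(alive,v0) N1.N1=(alive,v2) N1.N2=(alive,v0)
Op 7: gossip N1<->N0 -> N1.N0=(suspect,v1) N1.N1=(alive,v2) N1.N2=(alive,v0) | N0.N0=(suspect,v1) N0.N1=(alive,v2) N0.N2=(alive,v0)
Op 8: gossip N2<->N1 -> N2.N0=(suspect,v1) N2.N1=(alive,v2) N2.N2=(alive,v0) | N1.N0=(suspect,v1) N1.N1=(alive,v2) N1.N2=(alive,v0)
Op 9: N0 marks N2=dead -> (dead,v1)
Op 10: N2 marks N2=alive -> (alive,v1)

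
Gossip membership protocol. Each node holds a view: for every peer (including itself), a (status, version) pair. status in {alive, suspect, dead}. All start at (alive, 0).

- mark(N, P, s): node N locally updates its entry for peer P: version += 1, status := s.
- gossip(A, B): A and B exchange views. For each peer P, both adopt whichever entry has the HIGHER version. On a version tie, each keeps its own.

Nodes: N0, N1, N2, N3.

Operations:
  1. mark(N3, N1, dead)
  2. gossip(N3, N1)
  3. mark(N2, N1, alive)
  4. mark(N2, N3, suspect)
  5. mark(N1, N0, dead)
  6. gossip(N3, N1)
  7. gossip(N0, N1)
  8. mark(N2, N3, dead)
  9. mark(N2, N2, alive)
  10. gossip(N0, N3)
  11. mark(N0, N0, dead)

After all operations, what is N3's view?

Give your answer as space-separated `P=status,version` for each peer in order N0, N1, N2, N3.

Answer: N0=dead,1 N1=dead,1 N2=alive,0 N3=alive,0

Derivation:
Op 1: N3 marks N1=dead -> (dead,v1)
Op 2: gossip N3<->N1 -> N3.N0=(alive,v0) N3.N1=(dead,v1) N3.N2=(alive,v0) N3.N3=(alive,v0) | N1.N0=(alive,v0) N1.N1=(dead,v1) N1.N2=(alive,v0) N1.N3=(alive,v0)
Op 3: N2 marks N1=alive -> (alive,v1)
Op 4: N2 marks N3=suspect -> (suspect,v1)
Op 5: N1 marks N0=dead -> (dead,v1)
Op 6: gossip N3<->N1 -> N3.N0=(dead,v1) N3.N1=(dead,v1) N3.N2=(alive,v0) N3.N3=(alive,v0) | N1.N0=(dead,v1) N1.N1=(dead,v1) N1.N2=(alive,v0) N1.N3=(alive,v0)
Op 7: gossip N0<->N1 -> N0.N0=(dead,v1) N0.N1=(dead,v1) N0.N2=(alive,v0) N0.N3=(alive,v0) | N1.N0=(dead,v1) N1.N1=(dead,v1) N1.N2=(alive,v0) N1.N3=(alive,v0)
Op 8: N2 marks N3=dead -> (dead,v2)
Op 9: N2 marks N2=alive -> (alive,v1)
Op 10: gossip N0<->N3 -> N0.N0=(dead,v1) N0.N1=(dead,v1) N0.N2=(alive,v0) N0.N3=(alive,v0) | N3.N0=(dead,v1) N3.N1=(dead,v1) N3.N2=(alive,v0) N3.N3=(alive,v0)
Op 11: N0 marks N0=dead -> (dead,v2)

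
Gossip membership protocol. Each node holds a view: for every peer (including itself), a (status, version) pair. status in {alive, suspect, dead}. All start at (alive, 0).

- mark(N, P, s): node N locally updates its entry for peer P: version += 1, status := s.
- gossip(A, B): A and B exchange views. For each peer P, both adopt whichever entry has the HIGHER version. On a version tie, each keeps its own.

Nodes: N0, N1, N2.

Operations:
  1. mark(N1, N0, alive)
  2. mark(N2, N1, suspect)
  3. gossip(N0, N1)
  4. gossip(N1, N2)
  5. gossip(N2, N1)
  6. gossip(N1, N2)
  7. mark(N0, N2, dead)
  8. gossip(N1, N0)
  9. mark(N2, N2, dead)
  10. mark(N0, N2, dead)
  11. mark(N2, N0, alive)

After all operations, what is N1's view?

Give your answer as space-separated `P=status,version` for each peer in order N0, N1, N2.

Answer: N0=alive,1 N1=suspect,1 N2=dead,1

Derivation:
Op 1: N1 marks N0=alive -> (alive,v1)
Op 2: N2 marks N1=suspect -> (suspect,v1)
Op 3: gossip N0<->N1 -> N0.N0=(alive,v1) N0.N1=(alive,v0) N0.N2=(alive,v0) | N1.N0=(alive,v1) N1.N1=(alive,v0) N1.N2=(alive,v0)
Op 4: gossip N1<->N2 -> N1.N0=(alive,v1) N1.N1=(suspect,v1) N1.N2=(alive,v0) | N2.N0=(alive,v1) N2.N1=(suspect,v1) N2.N2=(alive,v0)
Op 5: gossip N2<->N1 -> N2.N0=(alive,v1) N2.N1=(suspect,v1) N2.N2=(alive,v0) | N1.N0=(alive,v1) N1.N1=(suspect,v1) N1.N2=(alive,v0)
Op 6: gossip N1<->N2 -> N1.N0=(alive,v1) N1.N1=(suspect,v1) N1.N2=(alive,v0) | N2.N0=(alive,v1) N2.N1=(suspect,v1) N2.N2=(alive,v0)
Op 7: N0 marks N2=dead -> (dead,v1)
Op 8: gossip N1<->N0 -> N1.N0=(alive,v1) N1.N1=(suspect,v1) N1.N2=(dead,v1) | N0.N0=(alive,v1) N0.N1=(suspect,v1) N0.N2=(dead,v1)
Op 9: N2 marks N2=dead -> (dead,v1)
Op 10: N0 marks N2=dead -> (dead,v2)
Op 11: N2 marks N0=alive -> (alive,v2)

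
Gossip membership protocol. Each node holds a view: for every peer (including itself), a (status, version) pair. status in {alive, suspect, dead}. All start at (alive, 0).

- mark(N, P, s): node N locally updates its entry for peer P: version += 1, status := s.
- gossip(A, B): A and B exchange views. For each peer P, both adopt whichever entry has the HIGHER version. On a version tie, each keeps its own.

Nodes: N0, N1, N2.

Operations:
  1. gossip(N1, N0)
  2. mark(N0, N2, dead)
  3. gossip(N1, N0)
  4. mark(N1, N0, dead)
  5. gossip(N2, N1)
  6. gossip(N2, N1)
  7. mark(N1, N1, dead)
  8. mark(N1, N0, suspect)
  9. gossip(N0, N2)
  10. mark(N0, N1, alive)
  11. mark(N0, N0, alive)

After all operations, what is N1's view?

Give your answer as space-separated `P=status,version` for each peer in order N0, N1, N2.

Op 1: gossip N1<->N0 -> N1.N0=(alive,v0) N1.N1=(alive,v0) N1.N2=(alive,v0) | N0.N0=(alive,v0) N0.N1=(alive,v0) N0.N2=(alive,v0)
Op 2: N0 marks N2=dead -> (dead,v1)
Op 3: gossip N1<->N0 -> N1.N0=(alive,v0) N1.N1=(alive,v0) N1.N2=(dead,v1) | N0.N0=(alive,v0) N0.N1=(alive,v0) N0.N2=(dead,v1)
Op 4: N1 marks N0=dead -> (dead,v1)
Op 5: gossip N2<->N1 -> N2.N0=(dead,v1) N2.N1=(alive,v0) N2.N2=(dead,v1) | N1.N0=(dead,v1) N1.N1=(alive,v0) N1.N2=(dead,v1)
Op 6: gossip N2<->N1 -> N2.N0=(dead,v1) N2.N1=(alive,v0) N2.N2=(dead,v1) | N1.N0=(dead,v1) N1.N1=(alive,v0) N1.N2=(dead,v1)
Op 7: N1 marks N1=dead -> (dead,v1)
Op 8: N1 marks N0=suspect -> (suspect,v2)
Op 9: gossip N0<->N2 -> N0.N0=(dead,v1) N0.N1=(alive,v0) N0.N2=(dead,v1) | N2.N0=(dead,v1) N2.N1=(alive,v0) N2.N2=(dead,v1)
Op 10: N0 marks N1=alive -> (alive,v1)
Op 11: N0 marks N0=alive -> (alive,v2)

Answer: N0=suspect,2 N1=dead,1 N2=dead,1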